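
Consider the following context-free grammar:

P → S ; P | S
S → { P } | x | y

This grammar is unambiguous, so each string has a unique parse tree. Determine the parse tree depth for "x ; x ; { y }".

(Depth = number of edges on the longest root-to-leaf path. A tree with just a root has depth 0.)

6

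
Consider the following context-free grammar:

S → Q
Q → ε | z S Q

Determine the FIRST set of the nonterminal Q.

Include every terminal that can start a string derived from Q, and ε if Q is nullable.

We compute FIRST(Q) using the standard algorithm.
FIRST(Q) = {z, ε}
FIRST(S) = {z, ε}
Therefore, FIRST(Q) = {z, ε}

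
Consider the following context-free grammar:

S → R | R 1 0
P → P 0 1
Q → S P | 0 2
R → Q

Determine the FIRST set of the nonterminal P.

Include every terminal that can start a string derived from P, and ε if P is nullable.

We compute FIRST(P) using the standard algorithm.
FIRST(P) = {}
FIRST(Q) = {0}
FIRST(R) = {0}
FIRST(S) = {0}
Therefore, FIRST(P) = {}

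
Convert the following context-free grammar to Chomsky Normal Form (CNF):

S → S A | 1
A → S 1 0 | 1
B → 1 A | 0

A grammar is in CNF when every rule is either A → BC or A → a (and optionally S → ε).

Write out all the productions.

S → 1; T1 → 1; T0 → 0; A → 1; B → 0; S → S A; A → S X0; X0 → T1 T0; B → T1 A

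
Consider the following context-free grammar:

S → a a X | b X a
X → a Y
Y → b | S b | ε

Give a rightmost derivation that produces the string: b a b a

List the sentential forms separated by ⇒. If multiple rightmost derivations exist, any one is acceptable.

S ⇒ b X a ⇒ b a Y a ⇒ b a b a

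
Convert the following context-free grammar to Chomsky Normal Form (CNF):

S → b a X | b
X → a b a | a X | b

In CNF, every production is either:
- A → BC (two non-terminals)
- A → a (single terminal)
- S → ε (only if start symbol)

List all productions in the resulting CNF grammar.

TB → b; TA → a; S → b; X → b; S → TB X0; X0 → TA X; X → TA X1; X1 → TB TA; X → TA X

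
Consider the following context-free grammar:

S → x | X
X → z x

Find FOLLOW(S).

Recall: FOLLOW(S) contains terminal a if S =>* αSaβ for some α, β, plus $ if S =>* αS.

We compute FOLLOW(S) using the standard algorithm.
FOLLOW(S) starts with {$}.
FIRST(S) = {x, z}
FIRST(X) = {z}
FOLLOW(S) = {$}
FOLLOW(X) = {$}
Therefore, FOLLOW(S) = {$}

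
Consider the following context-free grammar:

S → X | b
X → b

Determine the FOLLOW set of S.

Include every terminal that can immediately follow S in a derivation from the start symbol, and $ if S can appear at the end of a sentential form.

We compute FOLLOW(S) using the standard algorithm.
FOLLOW(S) starts with {$}.
FIRST(S) = {b}
FIRST(X) = {b}
FOLLOW(S) = {$}
FOLLOW(X) = {$}
Therefore, FOLLOW(S) = {$}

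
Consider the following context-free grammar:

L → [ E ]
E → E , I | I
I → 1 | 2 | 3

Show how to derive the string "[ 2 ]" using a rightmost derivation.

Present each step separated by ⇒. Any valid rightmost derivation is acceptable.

L ⇒ [ E ] ⇒ [ I ] ⇒ [ 2 ]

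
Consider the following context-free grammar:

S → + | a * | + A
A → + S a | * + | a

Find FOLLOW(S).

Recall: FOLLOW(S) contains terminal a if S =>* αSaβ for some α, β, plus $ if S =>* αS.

We compute FOLLOW(S) using the standard algorithm.
FOLLOW(S) starts with {$}.
FIRST(A) = {*, +, a}
FIRST(S) = {+, a}
FOLLOW(A) = {$, a}
FOLLOW(S) = {$, a}
Therefore, FOLLOW(S) = {$, a}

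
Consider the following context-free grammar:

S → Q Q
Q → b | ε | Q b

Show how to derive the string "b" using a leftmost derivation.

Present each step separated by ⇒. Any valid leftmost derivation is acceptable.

S ⇒ Q Q ⇒ Q ⇒ Q b ⇒ b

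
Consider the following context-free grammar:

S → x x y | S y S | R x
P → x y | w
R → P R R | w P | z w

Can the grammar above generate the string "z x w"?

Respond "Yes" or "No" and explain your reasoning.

No - no valid derivation exists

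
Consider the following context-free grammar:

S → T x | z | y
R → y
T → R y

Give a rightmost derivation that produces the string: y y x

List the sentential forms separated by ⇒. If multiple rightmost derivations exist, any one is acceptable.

S ⇒ T x ⇒ R y x ⇒ y y x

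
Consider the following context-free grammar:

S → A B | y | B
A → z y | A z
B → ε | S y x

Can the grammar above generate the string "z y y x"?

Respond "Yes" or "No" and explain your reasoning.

Yes - a valid derivation exists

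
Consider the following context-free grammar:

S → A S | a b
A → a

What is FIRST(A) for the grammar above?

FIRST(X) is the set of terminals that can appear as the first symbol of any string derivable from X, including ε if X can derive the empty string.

We compute FIRST(A) using the standard algorithm.
FIRST(A) = {a}
FIRST(S) = {a}
Therefore, FIRST(A) = {a}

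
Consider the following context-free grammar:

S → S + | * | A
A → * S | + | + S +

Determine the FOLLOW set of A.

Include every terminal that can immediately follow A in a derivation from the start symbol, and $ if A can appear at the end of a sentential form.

We compute FOLLOW(A) using the standard algorithm.
FOLLOW(S) starts with {$}.
FIRST(A) = {*, +}
FIRST(S) = {*, +}
FOLLOW(A) = {$, +}
FOLLOW(S) = {$, +}
Therefore, FOLLOW(A) = {$, +}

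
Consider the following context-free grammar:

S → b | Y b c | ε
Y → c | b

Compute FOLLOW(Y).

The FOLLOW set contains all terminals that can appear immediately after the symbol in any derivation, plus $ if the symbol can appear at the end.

We compute FOLLOW(Y) using the standard algorithm.
FOLLOW(S) starts with {$}.
FIRST(S) = {b, c, ε}
FIRST(Y) = {b, c}
FOLLOW(S) = {$}
FOLLOW(Y) = {b}
Therefore, FOLLOW(Y) = {b}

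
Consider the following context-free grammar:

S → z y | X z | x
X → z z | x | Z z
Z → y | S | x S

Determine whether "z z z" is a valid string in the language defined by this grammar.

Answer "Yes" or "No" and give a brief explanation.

Yes - a valid derivation exists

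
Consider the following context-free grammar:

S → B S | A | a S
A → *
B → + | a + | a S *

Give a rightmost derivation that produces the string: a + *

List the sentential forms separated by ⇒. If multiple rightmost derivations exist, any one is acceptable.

S ⇒ B S ⇒ B A ⇒ B * ⇒ a + *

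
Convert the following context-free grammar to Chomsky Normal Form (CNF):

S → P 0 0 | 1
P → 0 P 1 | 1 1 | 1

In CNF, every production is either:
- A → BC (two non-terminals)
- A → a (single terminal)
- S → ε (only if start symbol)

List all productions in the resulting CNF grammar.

T0 → 0; S → 1; T1 → 1; P → 1; S → P X0; X0 → T0 T0; P → T0 X1; X1 → P T1; P → T1 T1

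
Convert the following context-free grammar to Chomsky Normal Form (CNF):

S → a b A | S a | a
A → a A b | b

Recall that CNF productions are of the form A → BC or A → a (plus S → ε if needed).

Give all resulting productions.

TA → a; TB → b; S → a; A → b; S → TA X0; X0 → TB A; S → S TA; A → TA X1; X1 → A TB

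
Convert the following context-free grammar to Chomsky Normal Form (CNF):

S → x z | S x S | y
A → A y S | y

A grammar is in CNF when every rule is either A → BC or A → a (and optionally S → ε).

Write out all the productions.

TX → x; TZ → z; S → y; TY → y; A → y; S → TX TZ; S → S X0; X0 → TX S; A → A X1; X1 → TY S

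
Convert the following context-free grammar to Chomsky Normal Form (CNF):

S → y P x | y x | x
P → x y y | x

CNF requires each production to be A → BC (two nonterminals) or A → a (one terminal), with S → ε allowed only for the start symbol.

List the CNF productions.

TY → y; TX → x; S → x; P → x; S → TY X0; X0 → P TX; S → TY TX; P → TX X1; X1 → TY TY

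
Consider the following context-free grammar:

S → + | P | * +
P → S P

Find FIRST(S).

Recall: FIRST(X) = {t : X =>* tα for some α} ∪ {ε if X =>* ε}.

We compute FIRST(S) using the standard algorithm.
FIRST(P) = {*, +}
FIRST(S) = {*, +}
Therefore, FIRST(S) = {*, +}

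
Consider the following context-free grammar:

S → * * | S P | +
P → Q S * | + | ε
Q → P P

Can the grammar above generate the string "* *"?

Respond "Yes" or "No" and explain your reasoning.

Yes - a valid derivation exists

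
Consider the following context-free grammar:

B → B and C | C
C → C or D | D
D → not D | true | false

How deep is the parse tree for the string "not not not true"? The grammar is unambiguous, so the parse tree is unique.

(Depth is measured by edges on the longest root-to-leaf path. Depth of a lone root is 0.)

6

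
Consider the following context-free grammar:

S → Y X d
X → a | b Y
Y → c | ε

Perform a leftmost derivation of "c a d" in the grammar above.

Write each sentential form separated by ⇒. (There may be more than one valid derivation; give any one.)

S ⇒ Y X d ⇒ c X d ⇒ c a d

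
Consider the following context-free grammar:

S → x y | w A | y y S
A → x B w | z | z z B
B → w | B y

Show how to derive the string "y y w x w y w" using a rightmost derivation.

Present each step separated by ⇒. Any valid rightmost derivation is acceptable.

S ⇒ y y S ⇒ y y w A ⇒ y y w x B w ⇒ y y w x B y w ⇒ y y w x w y w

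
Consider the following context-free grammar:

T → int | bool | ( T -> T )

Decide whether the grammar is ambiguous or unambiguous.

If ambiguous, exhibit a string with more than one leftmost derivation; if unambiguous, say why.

Unambiguous - every string in the language has a unique leftmost derivation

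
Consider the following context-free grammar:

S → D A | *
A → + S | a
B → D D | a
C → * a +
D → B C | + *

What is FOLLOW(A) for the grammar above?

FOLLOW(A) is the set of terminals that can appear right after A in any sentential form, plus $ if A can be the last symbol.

We compute FOLLOW(A) using the standard algorithm.
FOLLOW(S) starts with {$}.
FIRST(A) = {+, a}
FIRST(B) = {+, a}
FIRST(C) = {*}
FIRST(D) = {+, a}
FIRST(S) = {*, +, a}
FOLLOW(A) = {$}
FOLLOW(B) = {*}
FOLLOW(C) = {*, +, a}
FOLLOW(D) = {*, +, a}
FOLLOW(S) = {$}
Therefore, FOLLOW(A) = {$}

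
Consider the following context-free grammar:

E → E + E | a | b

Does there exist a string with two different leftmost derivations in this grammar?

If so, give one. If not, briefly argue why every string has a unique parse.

Yes - the string 'a + b + a + a + b' has two distinct leftmost derivations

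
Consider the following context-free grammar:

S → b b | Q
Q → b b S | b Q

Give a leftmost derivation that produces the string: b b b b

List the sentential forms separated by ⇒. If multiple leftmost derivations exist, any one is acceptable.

S ⇒ Q ⇒ b b S ⇒ b b b b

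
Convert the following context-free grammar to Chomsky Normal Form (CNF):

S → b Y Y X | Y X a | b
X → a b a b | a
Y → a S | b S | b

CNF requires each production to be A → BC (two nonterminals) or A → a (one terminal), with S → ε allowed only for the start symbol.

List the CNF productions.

TB → b; TA → a; S → b; X → a; Y → b; S → TB X0; X0 → Y X1; X1 → Y X; S → Y X2; X2 → X TA; X → TA X3; X3 → TB X4; X4 → TA TB; Y → TA S; Y → TB S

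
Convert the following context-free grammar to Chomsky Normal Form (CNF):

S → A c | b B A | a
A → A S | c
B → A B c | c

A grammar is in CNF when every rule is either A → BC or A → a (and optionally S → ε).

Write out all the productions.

TC → c; TB → b; S → a; A → c; B → c; S → A TC; S → TB X0; X0 → B A; A → A S; B → A X1; X1 → B TC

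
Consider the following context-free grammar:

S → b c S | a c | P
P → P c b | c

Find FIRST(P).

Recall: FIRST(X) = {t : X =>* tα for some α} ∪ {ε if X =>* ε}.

We compute FIRST(P) using the standard algorithm.
FIRST(P) = {c}
FIRST(S) = {a, b, c}
Therefore, FIRST(P) = {c}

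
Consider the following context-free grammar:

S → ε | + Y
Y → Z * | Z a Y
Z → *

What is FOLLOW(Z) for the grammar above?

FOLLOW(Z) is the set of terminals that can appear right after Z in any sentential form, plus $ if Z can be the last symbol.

We compute FOLLOW(Z) using the standard algorithm.
FOLLOW(S) starts with {$}.
FIRST(S) = {+, ε}
FIRST(Y) = {*}
FIRST(Z) = {*}
FOLLOW(S) = {$}
FOLLOW(Y) = {$}
FOLLOW(Z) = {*, a}
Therefore, FOLLOW(Z) = {*, a}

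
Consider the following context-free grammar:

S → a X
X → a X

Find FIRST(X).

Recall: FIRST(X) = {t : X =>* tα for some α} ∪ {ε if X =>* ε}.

We compute FIRST(X) using the standard algorithm.
FIRST(S) = {a}
FIRST(X) = {a}
Therefore, FIRST(X) = {a}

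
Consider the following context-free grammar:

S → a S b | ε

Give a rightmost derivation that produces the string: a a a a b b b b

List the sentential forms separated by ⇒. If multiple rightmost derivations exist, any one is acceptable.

S ⇒ a S b ⇒ a a S b b ⇒ a a a S b b b ⇒ a a a a S b b b b ⇒ a a a a b b b b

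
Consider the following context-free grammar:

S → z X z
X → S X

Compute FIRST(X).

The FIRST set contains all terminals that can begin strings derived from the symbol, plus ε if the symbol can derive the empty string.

We compute FIRST(X) using the standard algorithm.
FIRST(S) = {z}
FIRST(X) = {z}
Therefore, FIRST(X) = {z}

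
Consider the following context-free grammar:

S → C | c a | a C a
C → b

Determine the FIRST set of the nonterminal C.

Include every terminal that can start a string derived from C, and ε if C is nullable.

We compute FIRST(C) using the standard algorithm.
FIRST(C) = {b}
FIRST(S) = {a, b, c}
Therefore, FIRST(C) = {b}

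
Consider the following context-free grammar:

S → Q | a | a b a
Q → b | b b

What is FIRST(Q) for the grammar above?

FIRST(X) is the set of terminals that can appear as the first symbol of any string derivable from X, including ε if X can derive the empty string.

We compute FIRST(Q) using the standard algorithm.
FIRST(Q) = {b}
FIRST(S) = {a, b}
Therefore, FIRST(Q) = {b}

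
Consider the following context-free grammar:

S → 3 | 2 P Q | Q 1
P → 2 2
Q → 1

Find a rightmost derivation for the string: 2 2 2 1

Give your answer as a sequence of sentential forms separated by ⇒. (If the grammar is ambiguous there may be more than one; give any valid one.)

S ⇒ 2 P Q ⇒ 2 P 1 ⇒ 2 2 2 1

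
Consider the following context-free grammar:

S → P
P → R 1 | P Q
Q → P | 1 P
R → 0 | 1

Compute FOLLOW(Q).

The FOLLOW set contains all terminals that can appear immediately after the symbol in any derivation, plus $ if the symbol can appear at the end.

We compute FOLLOW(Q) using the standard algorithm.
FOLLOW(S) starts with {$}.
FIRST(P) = {0, 1}
FIRST(Q) = {0, 1}
FIRST(R) = {0, 1}
FIRST(S) = {0, 1}
FOLLOW(P) = {$, 0, 1}
FOLLOW(Q) = {$, 0, 1}
FOLLOW(R) = {1}
FOLLOW(S) = {$}
Therefore, FOLLOW(Q) = {$, 0, 1}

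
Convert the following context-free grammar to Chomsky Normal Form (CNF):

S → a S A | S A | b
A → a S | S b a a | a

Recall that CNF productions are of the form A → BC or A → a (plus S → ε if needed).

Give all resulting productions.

TA → a; S → b; TB → b; A → a; S → TA X0; X0 → S A; S → S A; A → TA S; A → S X1; X1 → TB X2; X2 → TA TA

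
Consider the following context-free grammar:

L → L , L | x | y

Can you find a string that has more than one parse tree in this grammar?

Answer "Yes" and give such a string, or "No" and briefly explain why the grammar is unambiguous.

Yes - the string 'x , x , x' has two distinct parse trees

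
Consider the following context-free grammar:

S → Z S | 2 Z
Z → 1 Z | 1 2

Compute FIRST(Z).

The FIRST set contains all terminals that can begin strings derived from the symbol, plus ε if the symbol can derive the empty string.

We compute FIRST(Z) using the standard algorithm.
FIRST(S) = {1, 2}
FIRST(Z) = {1}
Therefore, FIRST(Z) = {1}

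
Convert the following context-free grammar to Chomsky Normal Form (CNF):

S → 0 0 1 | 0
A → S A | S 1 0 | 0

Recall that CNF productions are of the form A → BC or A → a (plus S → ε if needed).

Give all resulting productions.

T0 → 0; T1 → 1; S → 0; A → 0; S → T0 X0; X0 → T0 T1; A → S A; A → S X1; X1 → T1 T0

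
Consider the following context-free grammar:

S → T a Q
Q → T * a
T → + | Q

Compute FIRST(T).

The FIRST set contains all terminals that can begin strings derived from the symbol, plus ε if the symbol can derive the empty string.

We compute FIRST(T) using the standard algorithm.
FIRST(Q) = {+}
FIRST(S) = {+}
FIRST(T) = {+}
Therefore, FIRST(T) = {+}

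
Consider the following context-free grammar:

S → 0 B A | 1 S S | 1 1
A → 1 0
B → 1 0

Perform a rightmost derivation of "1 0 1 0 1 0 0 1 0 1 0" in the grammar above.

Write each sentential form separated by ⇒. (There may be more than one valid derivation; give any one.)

S ⇒ 1 S S ⇒ 1 S 0 B A ⇒ 1 S 0 B 1 0 ⇒ 1 S 0 1 0 1 0 ⇒ 1 0 B A 0 1 0 1 0 ⇒ 1 0 B 1 0 0 1 0 1 0 ⇒ 1 0 1 0 1 0 0 1 0 1 0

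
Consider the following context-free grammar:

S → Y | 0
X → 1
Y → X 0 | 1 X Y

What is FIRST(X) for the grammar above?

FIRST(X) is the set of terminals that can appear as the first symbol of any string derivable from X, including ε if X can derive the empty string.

We compute FIRST(X) using the standard algorithm.
FIRST(S) = {0, 1}
FIRST(X) = {1}
FIRST(Y) = {1}
Therefore, FIRST(X) = {1}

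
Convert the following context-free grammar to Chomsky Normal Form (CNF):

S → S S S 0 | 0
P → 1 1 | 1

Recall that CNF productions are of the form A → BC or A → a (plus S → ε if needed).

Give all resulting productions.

T0 → 0; S → 0; T1 → 1; P → 1; S → S X0; X0 → S X1; X1 → S T0; P → T1 T1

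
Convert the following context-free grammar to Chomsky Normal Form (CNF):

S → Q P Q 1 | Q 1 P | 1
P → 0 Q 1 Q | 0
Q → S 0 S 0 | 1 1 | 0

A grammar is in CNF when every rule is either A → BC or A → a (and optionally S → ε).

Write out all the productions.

T1 → 1; S → 1; T0 → 0; P → 0; Q → 0; S → Q X0; X0 → P X1; X1 → Q T1; S → Q X2; X2 → T1 P; P → T0 X3; X3 → Q X4; X4 → T1 Q; Q → S X5; X5 → T0 X6; X6 → S T0; Q → T1 T1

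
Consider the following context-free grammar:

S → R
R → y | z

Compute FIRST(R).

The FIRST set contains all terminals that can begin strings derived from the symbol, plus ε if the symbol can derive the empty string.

We compute FIRST(R) using the standard algorithm.
FIRST(R) = {y, z}
FIRST(S) = {y, z}
Therefore, FIRST(R) = {y, z}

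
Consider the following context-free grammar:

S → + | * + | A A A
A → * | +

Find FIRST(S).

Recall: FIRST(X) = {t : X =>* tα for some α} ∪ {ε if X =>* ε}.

We compute FIRST(S) using the standard algorithm.
FIRST(A) = {*, +}
FIRST(S) = {*, +}
Therefore, FIRST(S) = {*, +}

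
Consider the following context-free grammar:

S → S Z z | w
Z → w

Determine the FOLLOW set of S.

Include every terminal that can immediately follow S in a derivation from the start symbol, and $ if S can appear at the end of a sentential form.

We compute FOLLOW(S) using the standard algorithm.
FOLLOW(S) starts with {$}.
FIRST(S) = {w}
FIRST(Z) = {w}
FOLLOW(S) = {$, w}
FOLLOW(Z) = {z}
Therefore, FOLLOW(S) = {$, w}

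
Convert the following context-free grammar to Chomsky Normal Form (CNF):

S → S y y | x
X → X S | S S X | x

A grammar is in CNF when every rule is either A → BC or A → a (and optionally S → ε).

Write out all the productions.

TY → y; S → x; X → x; S → S X0; X0 → TY TY; X → X S; X → S X1; X1 → S X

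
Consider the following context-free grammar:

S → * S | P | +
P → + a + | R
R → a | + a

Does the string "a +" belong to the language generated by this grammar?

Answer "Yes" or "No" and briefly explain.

No - no valid derivation exists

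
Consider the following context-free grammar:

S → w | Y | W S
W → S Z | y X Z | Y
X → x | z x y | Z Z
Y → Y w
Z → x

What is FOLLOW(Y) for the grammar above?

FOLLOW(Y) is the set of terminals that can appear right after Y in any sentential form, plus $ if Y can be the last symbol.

We compute FOLLOW(Y) using the standard algorithm.
FOLLOW(S) starts with {$}.
FIRST(S) = {w, y}
FIRST(W) = {w, y}
FIRST(X) = {x, z}
FIRST(Y) = {}
FIRST(Z) = {x}
FOLLOW(S) = {$, x}
FOLLOW(W) = {w, y}
FOLLOW(X) = {x}
FOLLOW(Y) = {$, w, x, y}
FOLLOW(Z) = {w, x, y}
Therefore, FOLLOW(Y) = {$, w, x, y}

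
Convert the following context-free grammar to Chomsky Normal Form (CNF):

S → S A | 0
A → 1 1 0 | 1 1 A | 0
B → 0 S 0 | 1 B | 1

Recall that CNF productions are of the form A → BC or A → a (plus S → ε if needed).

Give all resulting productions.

S → 0; T1 → 1; T0 → 0; A → 0; B → 1; S → S A; A → T1 X0; X0 → T1 T0; A → T1 X1; X1 → T1 A; B → T0 X2; X2 → S T0; B → T1 B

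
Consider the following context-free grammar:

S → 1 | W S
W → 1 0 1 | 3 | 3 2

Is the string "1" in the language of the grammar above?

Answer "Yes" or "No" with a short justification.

Yes - a valid derivation exists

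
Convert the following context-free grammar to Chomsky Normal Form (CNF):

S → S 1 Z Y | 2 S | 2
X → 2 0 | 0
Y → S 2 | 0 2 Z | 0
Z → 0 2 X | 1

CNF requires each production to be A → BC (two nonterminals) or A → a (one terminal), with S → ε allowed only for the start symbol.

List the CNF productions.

T1 → 1; T2 → 2; S → 2; T0 → 0; X → 0; Y → 0; Z → 1; S → S X0; X0 → T1 X1; X1 → Z Y; S → T2 S; X → T2 T0; Y → S T2; Y → T0 X2; X2 → T2 Z; Z → T0 X3; X3 → T2 X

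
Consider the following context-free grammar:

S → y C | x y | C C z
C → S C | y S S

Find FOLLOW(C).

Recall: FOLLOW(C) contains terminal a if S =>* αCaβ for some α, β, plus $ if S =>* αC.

We compute FOLLOW(C) using the standard algorithm.
FOLLOW(S) starts with {$}.
FIRST(C) = {x, y}
FIRST(S) = {x, y}
FOLLOW(C) = {$, x, y, z}
FOLLOW(S) = {$, x, y, z}
Therefore, FOLLOW(C) = {$, x, y, z}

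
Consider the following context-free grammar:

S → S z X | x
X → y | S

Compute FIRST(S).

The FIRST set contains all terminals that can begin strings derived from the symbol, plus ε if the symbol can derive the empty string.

We compute FIRST(S) using the standard algorithm.
FIRST(S) = {x}
FIRST(X) = {x, y}
Therefore, FIRST(S) = {x}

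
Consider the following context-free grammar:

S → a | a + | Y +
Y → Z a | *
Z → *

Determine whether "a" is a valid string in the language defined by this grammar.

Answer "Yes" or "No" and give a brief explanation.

Yes - a valid derivation exists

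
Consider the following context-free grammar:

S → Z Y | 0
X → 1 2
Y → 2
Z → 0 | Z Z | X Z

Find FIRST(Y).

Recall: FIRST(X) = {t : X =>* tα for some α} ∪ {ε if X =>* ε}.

We compute FIRST(Y) using the standard algorithm.
FIRST(S) = {0, 1}
FIRST(X) = {1}
FIRST(Y) = {2}
FIRST(Z) = {0, 1}
Therefore, FIRST(Y) = {2}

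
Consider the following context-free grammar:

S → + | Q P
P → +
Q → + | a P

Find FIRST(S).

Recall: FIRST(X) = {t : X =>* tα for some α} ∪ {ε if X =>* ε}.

We compute FIRST(S) using the standard algorithm.
FIRST(P) = {+}
FIRST(Q) = {+, a}
FIRST(S) = {+, a}
Therefore, FIRST(S) = {+, a}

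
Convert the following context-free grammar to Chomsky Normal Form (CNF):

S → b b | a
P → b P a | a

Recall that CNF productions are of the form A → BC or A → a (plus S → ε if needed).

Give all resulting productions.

TB → b; S → a; TA → a; P → a; S → TB TB; P → TB X0; X0 → P TA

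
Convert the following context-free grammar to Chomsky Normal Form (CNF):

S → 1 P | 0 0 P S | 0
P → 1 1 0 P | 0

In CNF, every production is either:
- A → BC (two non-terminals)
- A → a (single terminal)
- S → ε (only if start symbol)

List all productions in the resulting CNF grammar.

T1 → 1; T0 → 0; S → 0; P → 0; S → T1 P; S → T0 X0; X0 → T0 X1; X1 → P S; P → T1 X2; X2 → T1 X3; X3 → T0 P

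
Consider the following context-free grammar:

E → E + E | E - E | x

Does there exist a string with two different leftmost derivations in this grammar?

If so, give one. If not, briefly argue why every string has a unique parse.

Yes - the string 'x + x - x' has two distinct leftmost derivations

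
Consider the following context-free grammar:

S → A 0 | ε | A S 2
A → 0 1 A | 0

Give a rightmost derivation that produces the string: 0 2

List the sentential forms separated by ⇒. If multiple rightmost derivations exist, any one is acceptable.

S ⇒ A S 2 ⇒ A 2 ⇒ 0 2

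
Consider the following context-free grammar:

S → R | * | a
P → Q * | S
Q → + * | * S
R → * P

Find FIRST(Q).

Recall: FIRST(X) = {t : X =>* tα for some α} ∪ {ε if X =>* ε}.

We compute FIRST(Q) using the standard algorithm.
FIRST(P) = {*, +, a}
FIRST(Q) = {*, +}
FIRST(R) = {*}
FIRST(S) = {*, a}
Therefore, FIRST(Q) = {*, +}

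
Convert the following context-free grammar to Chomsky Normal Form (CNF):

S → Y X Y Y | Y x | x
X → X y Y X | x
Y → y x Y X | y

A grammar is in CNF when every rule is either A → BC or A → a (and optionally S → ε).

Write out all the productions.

TX → x; S → x; TY → y; X → x; Y → y; S → Y X0; X0 → X X1; X1 → Y Y; S → Y TX; X → X X2; X2 → TY X3; X3 → Y X; Y → TY X4; X4 → TX X5; X5 → Y X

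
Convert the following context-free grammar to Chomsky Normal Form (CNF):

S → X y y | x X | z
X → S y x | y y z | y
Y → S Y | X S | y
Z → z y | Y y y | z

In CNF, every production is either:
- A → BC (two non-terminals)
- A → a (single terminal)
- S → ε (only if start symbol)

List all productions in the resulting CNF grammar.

TY → y; TX → x; S → z; TZ → z; X → y; Y → y; Z → z; S → X X0; X0 → TY TY; S → TX X; X → S X1; X1 → TY TX; X → TY X2; X2 → TY TZ; Y → S Y; Y → X S; Z → TZ TY; Z → Y X3; X3 → TY TY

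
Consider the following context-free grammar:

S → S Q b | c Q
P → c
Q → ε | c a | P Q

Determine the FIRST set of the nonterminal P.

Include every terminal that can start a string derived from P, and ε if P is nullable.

We compute FIRST(P) using the standard algorithm.
FIRST(P) = {c}
FIRST(Q) = {c, ε}
FIRST(S) = {c}
Therefore, FIRST(P) = {c}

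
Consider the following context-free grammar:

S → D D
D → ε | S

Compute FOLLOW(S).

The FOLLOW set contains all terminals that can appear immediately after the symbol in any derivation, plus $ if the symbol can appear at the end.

We compute FOLLOW(S) using the standard algorithm.
FOLLOW(S) starts with {$}.
FIRST(D) = {ε}
FIRST(S) = {ε}
FOLLOW(D) = {$}
FOLLOW(S) = {$}
Therefore, FOLLOW(S) = {$}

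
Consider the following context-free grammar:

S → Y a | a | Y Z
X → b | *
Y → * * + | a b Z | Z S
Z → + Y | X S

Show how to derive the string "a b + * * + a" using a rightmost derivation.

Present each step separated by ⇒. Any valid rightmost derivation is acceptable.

S ⇒ Y a ⇒ a b Z a ⇒ a b + Y a ⇒ a b + * * + a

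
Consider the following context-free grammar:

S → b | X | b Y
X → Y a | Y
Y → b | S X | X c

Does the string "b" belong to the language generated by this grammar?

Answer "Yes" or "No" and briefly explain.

Yes - a valid derivation exists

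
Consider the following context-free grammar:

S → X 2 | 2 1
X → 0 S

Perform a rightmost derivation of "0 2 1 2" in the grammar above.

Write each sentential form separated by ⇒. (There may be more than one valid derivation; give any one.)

S ⇒ X 2 ⇒ 0 S 2 ⇒ 0 2 1 2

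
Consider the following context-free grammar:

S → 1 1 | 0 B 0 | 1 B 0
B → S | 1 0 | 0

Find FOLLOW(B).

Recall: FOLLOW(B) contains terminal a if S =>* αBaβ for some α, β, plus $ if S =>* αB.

We compute FOLLOW(B) using the standard algorithm.
FOLLOW(S) starts with {$}.
FIRST(B) = {0, 1}
FIRST(S) = {0, 1}
FOLLOW(B) = {0}
FOLLOW(S) = {$, 0}
Therefore, FOLLOW(B) = {0}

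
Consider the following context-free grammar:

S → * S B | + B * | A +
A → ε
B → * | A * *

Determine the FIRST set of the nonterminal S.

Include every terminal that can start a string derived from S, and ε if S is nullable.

We compute FIRST(S) using the standard algorithm.
FIRST(A) = {ε}
FIRST(B) = {*}
FIRST(S) = {*, +}
Therefore, FIRST(S) = {*, +}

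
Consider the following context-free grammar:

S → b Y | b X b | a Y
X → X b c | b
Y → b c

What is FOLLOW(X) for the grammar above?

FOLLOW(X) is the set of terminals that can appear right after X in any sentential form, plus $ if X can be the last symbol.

We compute FOLLOW(X) using the standard algorithm.
FOLLOW(S) starts with {$}.
FIRST(S) = {a, b}
FIRST(X) = {b}
FIRST(Y) = {b}
FOLLOW(S) = {$}
FOLLOW(X) = {b}
FOLLOW(Y) = {$}
Therefore, FOLLOW(X) = {b}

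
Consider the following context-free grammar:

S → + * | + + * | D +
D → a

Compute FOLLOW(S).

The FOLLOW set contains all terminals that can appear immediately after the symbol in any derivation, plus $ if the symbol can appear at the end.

We compute FOLLOW(S) using the standard algorithm.
FOLLOW(S) starts with {$}.
FIRST(D) = {a}
FIRST(S) = {+, a}
FOLLOW(D) = {+}
FOLLOW(S) = {$}
Therefore, FOLLOW(S) = {$}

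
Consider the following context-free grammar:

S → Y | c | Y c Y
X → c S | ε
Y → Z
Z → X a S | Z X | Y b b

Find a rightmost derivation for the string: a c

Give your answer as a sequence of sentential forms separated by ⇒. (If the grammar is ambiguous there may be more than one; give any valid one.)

S ⇒ Y ⇒ Z ⇒ X a S ⇒ X a c ⇒ a c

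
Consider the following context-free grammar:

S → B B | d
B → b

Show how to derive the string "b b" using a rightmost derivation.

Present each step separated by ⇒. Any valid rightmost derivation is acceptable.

S ⇒ B B ⇒ B b ⇒ b b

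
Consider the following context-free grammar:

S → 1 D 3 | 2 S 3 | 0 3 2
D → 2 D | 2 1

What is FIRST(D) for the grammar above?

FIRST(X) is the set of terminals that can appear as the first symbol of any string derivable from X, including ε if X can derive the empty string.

We compute FIRST(D) using the standard algorithm.
FIRST(D) = {2}
FIRST(S) = {0, 1, 2}
Therefore, FIRST(D) = {2}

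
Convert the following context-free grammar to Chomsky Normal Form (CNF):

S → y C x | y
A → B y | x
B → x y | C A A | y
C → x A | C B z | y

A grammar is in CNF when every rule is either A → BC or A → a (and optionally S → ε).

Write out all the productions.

TY → y; TX → x; S → y; A → x; B → y; TZ → z; C → y; S → TY X0; X0 → C TX; A → B TY; B → TX TY; B → C X1; X1 → A A; C → TX A; C → C X2; X2 → B TZ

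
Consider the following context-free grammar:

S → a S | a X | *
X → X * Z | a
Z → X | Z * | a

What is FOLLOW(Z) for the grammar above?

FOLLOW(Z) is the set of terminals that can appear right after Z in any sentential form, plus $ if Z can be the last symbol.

We compute FOLLOW(Z) using the standard algorithm.
FOLLOW(S) starts with {$}.
FIRST(S) = {*, a}
FIRST(X) = {a}
FIRST(Z) = {a}
FOLLOW(S) = {$}
FOLLOW(X) = {$, *}
FOLLOW(Z) = {$, *}
Therefore, FOLLOW(Z) = {$, *}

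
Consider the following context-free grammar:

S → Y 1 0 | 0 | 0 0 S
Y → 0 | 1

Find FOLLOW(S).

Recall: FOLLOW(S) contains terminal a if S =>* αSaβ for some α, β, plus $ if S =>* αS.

We compute FOLLOW(S) using the standard algorithm.
FOLLOW(S) starts with {$}.
FIRST(S) = {0, 1}
FIRST(Y) = {0, 1}
FOLLOW(S) = {$}
FOLLOW(Y) = {1}
Therefore, FOLLOW(S) = {$}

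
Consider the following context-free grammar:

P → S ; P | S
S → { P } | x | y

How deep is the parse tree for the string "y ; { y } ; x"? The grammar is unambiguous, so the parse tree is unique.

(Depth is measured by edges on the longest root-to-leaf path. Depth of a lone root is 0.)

5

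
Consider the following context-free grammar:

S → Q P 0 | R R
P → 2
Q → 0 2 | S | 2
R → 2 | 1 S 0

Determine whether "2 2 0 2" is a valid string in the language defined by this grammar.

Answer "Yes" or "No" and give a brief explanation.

No - no valid derivation exists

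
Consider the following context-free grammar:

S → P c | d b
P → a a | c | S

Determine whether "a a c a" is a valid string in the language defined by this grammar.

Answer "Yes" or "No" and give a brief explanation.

No - no valid derivation exists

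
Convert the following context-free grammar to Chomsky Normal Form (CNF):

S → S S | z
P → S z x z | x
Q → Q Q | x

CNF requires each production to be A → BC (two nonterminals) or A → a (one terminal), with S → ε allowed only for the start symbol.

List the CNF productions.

S → z; TZ → z; TX → x; P → x; Q → x; S → S S; P → S X0; X0 → TZ X1; X1 → TX TZ; Q → Q Q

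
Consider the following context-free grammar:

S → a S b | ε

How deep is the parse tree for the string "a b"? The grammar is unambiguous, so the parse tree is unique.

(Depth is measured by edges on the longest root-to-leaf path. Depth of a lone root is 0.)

2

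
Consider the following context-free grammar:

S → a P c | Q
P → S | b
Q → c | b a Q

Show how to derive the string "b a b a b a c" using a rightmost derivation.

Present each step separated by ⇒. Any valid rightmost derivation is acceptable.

S ⇒ Q ⇒ b a Q ⇒ b a b a Q ⇒ b a b a b a Q ⇒ b a b a b a c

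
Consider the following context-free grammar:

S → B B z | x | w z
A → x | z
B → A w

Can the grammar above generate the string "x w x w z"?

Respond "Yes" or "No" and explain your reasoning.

Yes - a valid derivation exists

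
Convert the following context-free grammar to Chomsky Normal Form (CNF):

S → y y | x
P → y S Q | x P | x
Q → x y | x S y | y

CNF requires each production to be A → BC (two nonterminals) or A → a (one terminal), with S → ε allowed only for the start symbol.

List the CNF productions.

TY → y; S → x; TX → x; P → x; Q → y; S → TY TY; P → TY X0; X0 → S Q; P → TX P; Q → TX TY; Q → TX X1; X1 → S TY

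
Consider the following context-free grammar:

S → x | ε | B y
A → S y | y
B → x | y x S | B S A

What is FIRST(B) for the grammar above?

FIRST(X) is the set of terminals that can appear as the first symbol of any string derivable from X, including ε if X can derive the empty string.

We compute FIRST(B) using the standard algorithm.
FIRST(A) = {x, y}
FIRST(B) = {x, y}
FIRST(S) = {x, y, ε}
Therefore, FIRST(B) = {x, y}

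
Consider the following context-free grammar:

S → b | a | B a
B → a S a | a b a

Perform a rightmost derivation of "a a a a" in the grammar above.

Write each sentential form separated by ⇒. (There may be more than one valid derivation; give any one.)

S ⇒ B a ⇒ a S a a ⇒ a a a a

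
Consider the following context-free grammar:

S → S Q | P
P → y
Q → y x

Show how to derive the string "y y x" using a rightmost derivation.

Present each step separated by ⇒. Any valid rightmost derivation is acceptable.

S ⇒ S Q ⇒ S y x ⇒ P y x ⇒ y y x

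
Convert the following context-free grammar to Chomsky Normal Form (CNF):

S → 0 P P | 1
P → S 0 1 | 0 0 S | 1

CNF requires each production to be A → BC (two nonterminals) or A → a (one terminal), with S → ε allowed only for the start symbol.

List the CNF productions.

T0 → 0; S → 1; T1 → 1; P → 1; S → T0 X0; X0 → P P; P → S X1; X1 → T0 T1; P → T0 X2; X2 → T0 S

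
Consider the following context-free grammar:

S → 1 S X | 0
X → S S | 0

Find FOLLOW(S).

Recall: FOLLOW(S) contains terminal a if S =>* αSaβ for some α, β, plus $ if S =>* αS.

We compute FOLLOW(S) using the standard algorithm.
FOLLOW(S) starts with {$}.
FIRST(S) = {0, 1}
FIRST(X) = {0, 1}
FOLLOW(S) = {$, 0, 1}
FOLLOW(X) = {$, 0, 1}
Therefore, FOLLOW(S) = {$, 0, 1}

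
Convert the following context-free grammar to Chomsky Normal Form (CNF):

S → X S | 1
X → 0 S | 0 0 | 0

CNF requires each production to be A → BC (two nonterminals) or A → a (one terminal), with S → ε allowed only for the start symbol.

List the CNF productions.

S → 1; T0 → 0; X → 0; S → X S; X → T0 S; X → T0 T0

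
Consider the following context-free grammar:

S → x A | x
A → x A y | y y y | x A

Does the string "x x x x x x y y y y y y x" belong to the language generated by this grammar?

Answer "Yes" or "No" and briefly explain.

No - no valid derivation exists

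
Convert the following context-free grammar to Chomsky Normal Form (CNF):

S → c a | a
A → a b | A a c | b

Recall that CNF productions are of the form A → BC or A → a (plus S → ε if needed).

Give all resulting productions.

TC → c; TA → a; S → a; TB → b; A → b; S → TC TA; A → TA TB; A → A X0; X0 → TA TC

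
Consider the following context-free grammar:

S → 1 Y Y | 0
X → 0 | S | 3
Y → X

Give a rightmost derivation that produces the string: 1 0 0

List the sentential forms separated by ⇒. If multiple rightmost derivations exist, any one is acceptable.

S ⇒ 1 Y Y ⇒ 1 Y X ⇒ 1 Y 0 ⇒ 1 X 0 ⇒ 1 0 0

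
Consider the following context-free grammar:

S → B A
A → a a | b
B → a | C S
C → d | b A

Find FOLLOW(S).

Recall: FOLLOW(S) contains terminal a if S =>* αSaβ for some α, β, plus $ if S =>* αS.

We compute FOLLOW(S) using the standard algorithm.
FOLLOW(S) starts with {$}.
FIRST(A) = {a, b}
FIRST(B) = {a, b, d}
FIRST(C) = {b, d}
FIRST(S) = {a, b, d}
FOLLOW(A) = {$, a, b, d}
FOLLOW(B) = {a, b}
FOLLOW(C) = {a, b, d}
FOLLOW(S) = {$, a, b}
Therefore, FOLLOW(S) = {$, a, b}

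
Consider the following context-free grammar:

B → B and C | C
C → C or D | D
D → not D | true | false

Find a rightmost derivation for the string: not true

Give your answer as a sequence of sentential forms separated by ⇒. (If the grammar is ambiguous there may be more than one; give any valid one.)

B ⇒ C ⇒ D ⇒ not D ⇒ not true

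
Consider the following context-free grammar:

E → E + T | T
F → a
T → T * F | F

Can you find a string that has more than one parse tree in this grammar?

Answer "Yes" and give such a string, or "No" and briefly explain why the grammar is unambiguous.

No - the grammar is unambiguous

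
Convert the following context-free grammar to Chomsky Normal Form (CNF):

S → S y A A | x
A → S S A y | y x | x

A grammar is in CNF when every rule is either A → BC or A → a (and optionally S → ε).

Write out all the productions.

TY → y; S → x; TX → x; A → x; S → S X0; X0 → TY X1; X1 → A A; A → S X2; X2 → S X3; X3 → A TY; A → TY TX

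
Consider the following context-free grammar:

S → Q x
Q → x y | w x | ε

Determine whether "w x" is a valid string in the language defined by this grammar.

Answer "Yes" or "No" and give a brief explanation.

No - no valid derivation exists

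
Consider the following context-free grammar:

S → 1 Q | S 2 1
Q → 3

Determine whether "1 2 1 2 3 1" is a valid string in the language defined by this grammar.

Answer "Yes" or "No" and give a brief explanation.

No - no valid derivation exists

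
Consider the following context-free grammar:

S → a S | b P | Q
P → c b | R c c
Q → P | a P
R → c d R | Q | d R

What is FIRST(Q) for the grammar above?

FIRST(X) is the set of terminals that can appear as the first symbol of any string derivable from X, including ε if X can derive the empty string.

We compute FIRST(Q) using the standard algorithm.
FIRST(P) = {a, c, d}
FIRST(Q) = {a, c, d}
FIRST(R) = {a, c, d}
FIRST(S) = {a, b, c, d}
Therefore, FIRST(Q) = {a, c, d}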